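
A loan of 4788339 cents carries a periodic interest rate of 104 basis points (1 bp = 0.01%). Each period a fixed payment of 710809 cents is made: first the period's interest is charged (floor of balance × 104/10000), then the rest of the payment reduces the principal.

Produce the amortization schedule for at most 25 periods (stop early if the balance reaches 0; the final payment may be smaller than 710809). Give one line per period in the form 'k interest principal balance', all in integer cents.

1 49798 661011 4127328
2 42924 667885 3459443
3 35978 674831 2784612
4 28959 681850 2102762
5 21868 688941 1413821
6 14703 696106 717715
7 7464 703345 14370
8 149 14370 0

1. interest=⌊4788339·104/10000⌋=49798; principal=710809-49798=661011; balance=4788339-661011=4127328
2. interest=⌊4127328·104/10000⌋=42924; principal=710809-42924=667885; balance=4127328-667885=3459443
3. interest=⌊3459443·104/10000⌋=35978; principal=710809-35978=674831; balance=3459443-674831=2784612
4. interest=⌊2784612·104/10000⌋=28959; principal=710809-28959=681850; balance=2784612-681850=2102762
5. interest=⌊2102762·104/10000⌋=21868; principal=710809-21868=688941; balance=2102762-688941=1413821
6. interest=⌊1413821·104/10000⌋=14703; principal=710809-14703=696106; balance=1413821-696106=717715
7. interest=⌊717715·104/10000⌋=7464; principal=710809-7464=703345; balance=717715-703345=14370
8. interest=⌊14370·104/10000⌋=149; principal=min(710809-149,14370)=14370; balance=14370-14370=0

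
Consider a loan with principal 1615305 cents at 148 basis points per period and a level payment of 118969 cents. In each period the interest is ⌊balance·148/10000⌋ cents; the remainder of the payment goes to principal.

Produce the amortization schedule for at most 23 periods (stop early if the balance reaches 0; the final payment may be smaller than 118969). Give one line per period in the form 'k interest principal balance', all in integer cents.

1. interest=⌊1615305·148/10000⌋=23906; principal=118969-23906=95063; balance=1615305-95063=1520242
2. interest=⌊1520242·148/10000⌋=22499; principal=118969-22499=96470; balance=1520242-96470=1423772
3. interest=⌊1423772·148/10000⌋=21071; principal=118969-21071=97898; balance=1423772-97898=1325874
4. interest=⌊1325874·148/10000⌋=19622; principal=118969-19622=99347; balance=1325874-99347=1226527
5. interest=⌊1226527·148/10000⌋=18152; principal=118969-18152=100817; balance=1226527-100817=1125710
6. interest=⌊1125710·148/10000⌋=16660; principal=118969-16660=102309; balance=1125710-102309=1023401
7. interest=⌊1023401·148/10000⌋=15146; principal=118969-15146=103823; balance=1023401-103823=919578
8. interest=⌊919578·148/10000⌋=13609; principal=118969-13609=105360; balance=919578-105360=814218
9. interest=⌊814218·148/10000⌋=12050; principal=118969-12050=106919; balance=814218-106919=707299
10. interest=⌊707299·148/10000⌋=10468; principal=118969-10468=108501; balance=707299-108501=598798
11. interest=⌊598798·148/10000⌋=8862; principal=118969-8862=110107; balance=598798-110107=488691
12. interest=⌊488691·148/10000⌋=7232; principal=118969-7232=111737; balance=488691-111737=376954
13. interest=⌊376954·148/10000⌋=5578; principal=118969-5578=113391; balance=376954-113391=263563
14. interest=⌊263563·148/10000⌋=3900; principal=118969-3900=115069; balance=263563-115069=148494
15. interest=⌊148494·148/10000⌋=2197; principal=118969-2197=116772; balance=148494-116772=31722
16. interest=⌊31722·148/10000⌋=469; principal=min(118969-469,31722)=31722; balance=31722-31722=0

1 23906 95063 1520242
2 22499 96470 1423772
3 21071 97898 1325874
4 19622 99347 1226527
5 18152 100817 1125710
6 16660 102309 1023401
7 15146 103823 919578
8 13609 105360 814218
9 12050 106919 707299
10 10468 108501 598798
11 8862 110107 488691
12 7232 111737 376954
13 5578 113391 263563
14 3900 115069 148494
15 2197 116772 31722
16 469 31722 0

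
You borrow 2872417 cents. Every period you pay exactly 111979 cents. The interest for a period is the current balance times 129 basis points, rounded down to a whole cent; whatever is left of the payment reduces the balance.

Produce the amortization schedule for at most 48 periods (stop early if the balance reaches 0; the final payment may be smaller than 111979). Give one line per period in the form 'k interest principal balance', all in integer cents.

1 37054 74925 2797492
2 36087 75892 2721600
3 35108 76871 2644729
4 34117 77862 2566867
5 33112 78867 2488000
6 32095 79884 2408116
7 31064 80915 2327201
8 30020 81959 2245242
9 28963 83016 2162226
10 27892 84087 2078139
11 26807 85172 1992967
12 25709 86270 1906697
13 24596 87383 1819314
14 23469 88510 1730804
15 22327 89652 1641152
16 21170 90809 1550343
17 19999 91980 1458363
18 18812 93167 1365196
19 17611 94368 1270828
20 16393 95586 1175242
21 15160 96819 1078423
22 13911 98068 980355
23 12646 99333 881022
24 11365 100614 780408
25 10067 101912 678496
26 8752 103227 575269
27 7420 104559 470710
28 6072 105907 364803
29 4705 107274 257529
30 3322 108657 148872
31 1920 110059 38813
32 500 38813 0

1. interest=⌊2872417·129/10000⌋=37054; principal=111979-37054=74925; balance=2872417-74925=2797492
2. interest=⌊2797492·129/10000⌋=36087; principal=111979-36087=75892; balance=2797492-75892=2721600
3. interest=⌊2721600·129/10000⌋=35108; principal=111979-35108=76871; balance=2721600-76871=2644729
4. interest=⌊2644729·129/10000⌋=34117; principal=111979-34117=77862; balance=2644729-77862=2566867
5. interest=⌊2566867·129/10000⌋=33112; principal=111979-33112=78867; balance=2566867-78867=2488000
6. interest=⌊2488000·129/10000⌋=32095; principal=111979-32095=79884; balance=2488000-79884=2408116
7. interest=⌊2408116·129/10000⌋=31064; principal=111979-31064=80915; balance=2408116-80915=2327201
8. interest=⌊2327201·129/10000⌋=30020; principal=111979-30020=81959; balance=2327201-81959=2245242
9. interest=⌊2245242·129/10000⌋=28963; principal=111979-28963=83016; balance=2245242-83016=2162226
10. interest=⌊2162226·129/10000⌋=27892; principal=111979-27892=84087; balance=2162226-84087=2078139
11. interest=⌊2078139·129/10000⌋=26807; principal=111979-26807=85172; balance=2078139-85172=1992967
12. interest=⌊1992967·129/10000⌋=25709; principal=111979-25709=86270; balance=1992967-86270=1906697
13. interest=⌊1906697·129/10000⌋=24596; principal=111979-24596=87383; balance=1906697-87383=1819314
14. interest=⌊1819314·129/10000⌋=23469; principal=111979-23469=88510; balance=1819314-88510=1730804
15. interest=⌊1730804·129/10000⌋=22327; principal=111979-22327=89652; balance=1730804-89652=1641152
16. interest=⌊1641152·129/10000⌋=21170; principal=111979-21170=90809; balance=1641152-90809=1550343
17. interest=⌊1550343·129/10000⌋=19999; principal=111979-19999=91980; balance=1550343-91980=1458363
18. interest=⌊1458363·129/10000⌋=18812; principal=111979-18812=93167; balance=1458363-93167=1365196
19. interest=⌊1365196·129/10000⌋=17611; principal=111979-17611=94368; balance=1365196-94368=1270828
20. interest=⌊1270828·129/10000⌋=16393; principal=111979-16393=95586; balance=1270828-95586=1175242
21. interest=⌊1175242·129/10000⌋=15160; principal=111979-15160=96819; balance=1175242-96819=1078423
22. interest=⌊1078423·129/10000⌋=13911; principal=111979-13911=98068; balance=1078423-98068=980355
23. interest=⌊980355·129/10000⌋=12646; principal=111979-12646=99333; balance=980355-99333=881022
24. interest=⌊881022·129/10000⌋=11365; principal=111979-11365=100614; balance=881022-100614=780408
25. interest=⌊780408·129/10000⌋=10067; principal=111979-10067=101912; balance=780408-101912=678496
26. interest=⌊678496·129/10000⌋=8752; principal=111979-8752=103227; balance=678496-103227=575269
27. interest=⌊575269·129/10000⌋=7420; principal=111979-7420=104559; balance=575269-104559=470710
28. interest=⌊470710·129/10000⌋=6072; principal=111979-6072=105907; balance=470710-105907=364803
29. interest=⌊364803·129/10000⌋=4705; principal=111979-4705=107274; balance=364803-107274=257529
30. interest=⌊257529·129/10000⌋=3322; principal=111979-3322=108657; balance=257529-108657=148872
31. interest=⌊148872·129/10000⌋=1920; principal=111979-1920=110059; balance=148872-110059=38813
32. interest=⌊38813·129/10000⌋=500; principal=min(111979-500,38813)=38813; balance=38813-38813=0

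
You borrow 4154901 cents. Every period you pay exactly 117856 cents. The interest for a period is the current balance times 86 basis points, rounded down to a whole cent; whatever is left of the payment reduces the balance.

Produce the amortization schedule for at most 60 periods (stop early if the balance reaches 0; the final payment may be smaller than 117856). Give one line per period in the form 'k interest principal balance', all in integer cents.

1. interest=⌊4154901·86/10000⌋=35732; principal=117856-35732=82124; balance=4154901-82124=4072777
2. interest=⌊4072777·86/10000⌋=35025; principal=117856-35025=82831; balance=4072777-82831=3989946
3. interest=⌊3989946·86/10000⌋=34313; principal=117856-34313=83543; balance=3989946-83543=3906403
4. interest=⌊3906403·86/10000⌋=33595; principal=117856-33595=84261; balance=3906403-84261=3822142
5. interest=⌊3822142·86/10000⌋=32870; principal=117856-32870=84986; balance=3822142-84986=3737156
6. interest=⌊3737156·86/10000⌋=32139; principal=117856-32139=85717; balance=3737156-85717=3651439
7. interest=⌊3651439·86/10000⌋=31402; principal=117856-31402=86454; balance=3651439-86454=3564985
8. interest=⌊3564985·86/10000⌋=30658; principal=117856-30658=87198; balance=3564985-87198=3477787
9. interest=⌊3477787·86/10000⌋=29908; principal=117856-29908=87948; balance=3477787-87948=3389839
10. interest=⌊3389839·86/10000⌋=29152; principal=117856-29152=88704; balance=3389839-88704=3301135
11. interest=⌊3301135·86/10000⌋=28389; principal=117856-28389=89467; balance=3301135-89467=3211668
12. interest=⌊3211668·86/10000⌋=27620; principal=117856-27620=90236; balance=3211668-90236=3121432
13. interest=⌊3121432·86/10000⌋=26844; principal=117856-26844=91012; balance=3121432-91012=3030420
14. interest=⌊3030420·86/10000⌋=26061; principal=117856-26061=91795; balance=3030420-91795=2938625
15. interest=⌊2938625·86/10000⌋=25272; principal=117856-25272=92584; balance=2938625-92584=2846041
16. interest=⌊2846041·86/10000⌋=24475; principal=117856-24475=93381; balance=2846041-93381=2752660
17. interest=⌊2752660·86/10000⌋=23672; principal=117856-23672=94184; balance=2752660-94184=2658476
18. interest=⌊2658476·86/10000⌋=22862; principal=117856-22862=94994; balance=2658476-94994=2563482
19. interest=⌊2563482·86/10000⌋=22045; principal=117856-22045=95811; balance=2563482-95811=2467671
20. interest=⌊2467671·86/10000⌋=21221; principal=117856-21221=96635; balance=2467671-96635=2371036
21. interest=⌊2371036·86/10000⌋=20390; principal=117856-20390=97466; balance=2371036-97466=2273570
22. interest=⌊2273570·86/10000⌋=19552; principal=117856-19552=98304; balance=2273570-98304=2175266
23. interest=⌊2175266·86/10000⌋=18707; principal=117856-18707=99149; balance=2175266-99149=2076117
24. interest=⌊2076117·86/10000⌋=17854; principal=117856-17854=100002; balance=2076117-100002=1976115
25. interest=⌊1976115·86/10000⌋=16994; principal=117856-16994=100862; balance=1976115-100862=1875253
26. interest=⌊1875253·86/10000⌋=16127; principal=117856-16127=101729; balance=1875253-101729=1773524
27. interest=⌊1773524·86/10000⌋=15252; principal=117856-15252=102604; balance=1773524-102604=1670920
28. interest=⌊1670920·86/10000⌋=14369; principal=117856-14369=103487; balance=1670920-103487=1567433
29. interest=⌊1567433·86/10000⌋=13479; principal=117856-13479=104377; balance=1567433-104377=1463056
30. interest=⌊1463056·86/10000⌋=12582; principal=117856-12582=105274; balance=1463056-105274=1357782
31. interest=⌊1357782·86/10000⌋=11676; principal=117856-11676=106180; balance=1357782-106180=1251602
32. interest=⌊1251602·86/10000⌋=10763; principal=117856-10763=107093; balance=1251602-107093=1144509
33. interest=⌊1144509·86/10000⌋=9842; principal=117856-9842=108014; balance=1144509-108014=1036495
34. interest=⌊1036495·86/10000⌋=8913; principal=117856-8913=108943; balance=1036495-108943=927552
35. interest=⌊927552·86/10000⌋=7976; principal=117856-7976=109880; balance=927552-109880=817672
36. interest=⌊817672·86/10000⌋=7031; principal=117856-7031=110825; balance=817672-110825=706847
37. interest=⌊706847·86/10000⌋=6078; principal=117856-6078=111778; balance=706847-111778=595069
38. interest=⌊595069·86/10000⌋=5117; principal=117856-5117=112739; balance=595069-112739=482330
39. interest=⌊482330·86/10000⌋=4148; principal=117856-4148=113708; balance=482330-113708=368622
40. interest=⌊368622·86/10000⌋=3170; principal=117856-3170=114686; balance=368622-114686=253936
41. interest=⌊253936·86/10000⌋=2183; principal=117856-2183=115673; balance=253936-115673=138263
42. interest=⌊138263·86/10000⌋=1189; principal=117856-1189=116667; balance=138263-116667=21596
43. interest=⌊21596·86/10000⌋=185; principal=min(117856-185,21596)=21596; balance=21596-21596=0

1 35732 82124 4072777
2 35025 82831 3989946
3 34313 83543 3906403
4 33595 84261 3822142
5 32870 84986 3737156
6 32139 85717 3651439
7 31402 86454 3564985
8 30658 87198 3477787
9 29908 87948 3389839
10 29152 88704 3301135
11 28389 89467 3211668
12 27620 90236 3121432
13 26844 91012 3030420
14 26061 91795 2938625
15 25272 92584 2846041
16 24475 93381 2752660
17 23672 94184 2658476
18 22862 94994 2563482
19 22045 95811 2467671
20 21221 96635 2371036
21 20390 97466 2273570
22 19552 98304 2175266
23 18707 99149 2076117
24 17854 100002 1976115
25 16994 100862 1875253
26 16127 101729 1773524
27 15252 102604 1670920
28 14369 103487 1567433
29 13479 104377 1463056
30 12582 105274 1357782
31 11676 106180 1251602
32 10763 107093 1144509
33 9842 108014 1036495
34 8913 108943 927552
35 7976 109880 817672
36 7031 110825 706847
37 6078 111778 595069
38 5117 112739 482330
39 4148 113708 368622
40 3170 114686 253936
41 2183 115673 138263
42 1189 116667 21596
43 185 21596 0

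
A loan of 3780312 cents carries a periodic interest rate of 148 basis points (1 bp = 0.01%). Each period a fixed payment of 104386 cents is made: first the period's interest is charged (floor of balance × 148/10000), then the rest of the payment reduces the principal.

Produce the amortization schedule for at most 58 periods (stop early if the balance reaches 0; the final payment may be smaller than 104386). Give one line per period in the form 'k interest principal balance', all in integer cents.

1 55948 48438 3731874
2 55231 49155 3682719
3 54504 49882 3632837
4 53765 50621 3582216
5 53016 51370 3530846
6 52256 52130 3478716
7 51484 52902 3425814
8 50702 53684 3372130
9 49907 54479 3317651
10 49101 55285 3262366
11 48283 56103 3206263
12 47452 56934 3149329
13 46610 57776 3091553
14 45754 58632 3032921
15 44887 59499 2973422
16 44006 60380 2913042
17 43113 61273 2851769
18 42206 62180 2789589
19 41285 63101 2726488
20 40352 64034 2662454
21 39404 64982 2597472
22 38442 65944 2531528
23 37466 66920 2464608
24 36476 67910 2396698
25 35471 68915 2327783
26 34451 69935 2257848
27 33416 70970 2186878
28 32365 72021 2114857
29 31299 73087 2041770
30 30218 74168 1967602
31 29120 75266 1892336
32 28006 76380 1815956
33 26876 77510 1738446
34 25729 78657 1659789
35 24564 79822 1579967
36 23383 81003 1498964
37 22184 82202 1416762
38 20968 83418 1333344
39 19733 84653 1248691
40 18480 85906 1162785
41 17209 87177 1075608
42 15918 88468 987140
43 14609 89777 897363
44 13280 91106 806257
45 11932 92454 713803
46 10564 93822 619981
47 9175 95211 524770
48 7766 96620 428150
49 6336 98050 330100
50 4885 99501 230599
51 3412 100974 129625
52 1918 102468 27157
53 401 27157 0

1. interest=⌊3780312·148/10000⌋=55948; principal=104386-55948=48438; balance=3780312-48438=3731874
2. interest=⌊3731874·148/10000⌋=55231; principal=104386-55231=49155; balance=3731874-49155=3682719
3. interest=⌊3682719·148/10000⌋=54504; principal=104386-54504=49882; balance=3682719-49882=3632837
4. interest=⌊3632837·148/10000⌋=53765; principal=104386-53765=50621; balance=3632837-50621=3582216
5. interest=⌊3582216·148/10000⌋=53016; principal=104386-53016=51370; balance=3582216-51370=3530846
6. interest=⌊3530846·148/10000⌋=52256; principal=104386-52256=52130; balance=3530846-52130=3478716
7. interest=⌊3478716·148/10000⌋=51484; principal=104386-51484=52902; balance=3478716-52902=3425814
8. interest=⌊3425814·148/10000⌋=50702; principal=104386-50702=53684; balance=3425814-53684=3372130
9. interest=⌊3372130·148/10000⌋=49907; principal=104386-49907=54479; balance=3372130-54479=3317651
10. interest=⌊3317651·148/10000⌋=49101; principal=104386-49101=55285; balance=3317651-55285=3262366
11. interest=⌊3262366·148/10000⌋=48283; principal=104386-48283=56103; balance=3262366-56103=3206263
12. interest=⌊3206263·148/10000⌋=47452; principal=104386-47452=56934; balance=3206263-56934=3149329
13. interest=⌊3149329·148/10000⌋=46610; principal=104386-46610=57776; balance=3149329-57776=3091553
14. interest=⌊3091553·148/10000⌋=45754; principal=104386-45754=58632; balance=3091553-58632=3032921
15. interest=⌊3032921·148/10000⌋=44887; principal=104386-44887=59499; balance=3032921-59499=2973422
16. interest=⌊2973422·148/10000⌋=44006; principal=104386-44006=60380; balance=2973422-60380=2913042
17. interest=⌊2913042·148/10000⌋=43113; principal=104386-43113=61273; balance=2913042-61273=2851769
18. interest=⌊2851769·148/10000⌋=42206; principal=104386-42206=62180; balance=2851769-62180=2789589
19. interest=⌊2789589·148/10000⌋=41285; principal=104386-41285=63101; balance=2789589-63101=2726488
20. interest=⌊2726488·148/10000⌋=40352; principal=104386-40352=64034; balance=2726488-64034=2662454
21. interest=⌊2662454·148/10000⌋=39404; principal=104386-39404=64982; balance=2662454-64982=2597472
22. interest=⌊2597472·148/10000⌋=38442; principal=104386-38442=65944; balance=2597472-65944=2531528
23. interest=⌊2531528·148/10000⌋=37466; principal=104386-37466=66920; balance=2531528-66920=2464608
24. interest=⌊2464608·148/10000⌋=36476; principal=104386-36476=67910; balance=2464608-67910=2396698
25. interest=⌊2396698·148/10000⌋=35471; principal=104386-35471=68915; balance=2396698-68915=2327783
26. interest=⌊2327783·148/10000⌋=34451; principal=104386-34451=69935; balance=2327783-69935=2257848
27. interest=⌊2257848·148/10000⌋=33416; principal=104386-33416=70970; balance=2257848-70970=2186878
28. interest=⌊2186878·148/10000⌋=32365; principal=104386-32365=72021; balance=2186878-72021=2114857
29. interest=⌊2114857·148/10000⌋=31299; principal=104386-31299=73087; balance=2114857-73087=2041770
30. interest=⌊2041770·148/10000⌋=30218; principal=104386-30218=74168; balance=2041770-74168=1967602
31. interest=⌊1967602·148/10000⌋=29120; principal=104386-29120=75266; balance=1967602-75266=1892336
32. interest=⌊1892336·148/10000⌋=28006; principal=104386-28006=76380; balance=1892336-76380=1815956
33. interest=⌊1815956·148/10000⌋=26876; principal=104386-26876=77510; balance=1815956-77510=1738446
34. interest=⌊1738446·148/10000⌋=25729; principal=104386-25729=78657; balance=1738446-78657=1659789
35. interest=⌊1659789·148/10000⌋=24564; principal=104386-24564=79822; balance=1659789-79822=1579967
36. interest=⌊1579967·148/10000⌋=23383; principal=104386-23383=81003; balance=1579967-81003=1498964
37. interest=⌊1498964·148/10000⌋=22184; principal=104386-22184=82202; balance=1498964-82202=1416762
38. interest=⌊1416762·148/10000⌋=20968; principal=104386-20968=83418; balance=1416762-83418=1333344
39. interest=⌊1333344·148/10000⌋=19733; principal=104386-19733=84653; balance=1333344-84653=1248691
40. interest=⌊1248691·148/10000⌋=18480; principal=104386-18480=85906; balance=1248691-85906=1162785
41. interest=⌊1162785·148/10000⌋=17209; principal=104386-17209=87177; balance=1162785-87177=1075608
42. interest=⌊1075608·148/10000⌋=15918; principal=104386-15918=88468; balance=1075608-88468=987140
43. interest=⌊987140·148/10000⌋=14609; principal=104386-14609=89777; balance=987140-89777=897363
44. interest=⌊897363·148/10000⌋=13280; principal=104386-13280=91106; balance=897363-91106=806257
45. interest=⌊806257·148/10000⌋=11932; principal=104386-11932=92454; balance=806257-92454=713803
46. interest=⌊713803·148/10000⌋=10564; principal=104386-10564=93822; balance=713803-93822=619981
47. interest=⌊619981·148/10000⌋=9175; principal=104386-9175=95211; balance=619981-95211=524770
48. interest=⌊524770·148/10000⌋=7766; principal=104386-7766=96620; balance=524770-96620=428150
49. interest=⌊428150·148/10000⌋=6336; principal=104386-6336=98050; balance=428150-98050=330100
50. interest=⌊330100·148/10000⌋=4885; principal=104386-4885=99501; balance=330100-99501=230599
51. interest=⌊230599·148/10000⌋=3412; principal=104386-3412=100974; balance=230599-100974=129625
52. interest=⌊129625·148/10000⌋=1918; principal=104386-1918=102468; balance=129625-102468=27157
53. interest=⌊27157·148/10000⌋=401; principal=min(104386-401,27157)=27157; balance=27157-27157=0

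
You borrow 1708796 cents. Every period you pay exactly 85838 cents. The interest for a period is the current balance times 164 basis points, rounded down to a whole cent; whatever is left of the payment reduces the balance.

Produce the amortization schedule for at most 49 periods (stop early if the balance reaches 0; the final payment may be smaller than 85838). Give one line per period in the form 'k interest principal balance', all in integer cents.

1. interest=⌊1708796·164/10000⌋=28024; principal=85838-28024=57814; balance=1708796-57814=1650982
2. interest=⌊1650982·164/10000⌋=27076; principal=85838-27076=58762; balance=1650982-58762=1592220
3. interest=⌊1592220·164/10000⌋=26112; principal=85838-26112=59726; balance=1592220-59726=1532494
4. interest=⌊1532494·164/10000⌋=25132; principal=85838-25132=60706; balance=1532494-60706=1471788
5. interest=⌊1471788·164/10000⌋=24137; principal=85838-24137=61701; balance=1471788-61701=1410087
6. interest=⌊1410087·164/10000⌋=23125; principal=85838-23125=62713; balance=1410087-62713=1347374
7. interest=⌊1347374·164/10000⌋=22096; principal=85838-22096=63742; balance=1347374-63742=1283632
8. interest=⌊1283632·164/10000⌋=21051; principal=85838-21051=64787; balance=1283632-64787=1218845
9. interest=⌊1218845·164/10000⌋=19989; principal=85838-19989=65849; balance=1218845-65849=1152996
10. interest=⌊1152996·164/10000⌋=18909; principal=85838-18909=66929; balance=1152996-66929=1086067
11. interest=⌊1086067·164/10000⌋=17811; principal=85838-17811=68027; balance=1086067-68027=1018040
12. interest=⌊1018040·164/10000⌋=16695; principal=85838-16695=69143; balance=1018040-69143=948897
13. interest=⌊948897·164/10000⌋=15561; principal=85838-15561=70277; balance=948897-70277=878620
14. interest=⌊878620·164/10000⌋=14409; principal=85838-14409=71429; balance=878620-71429=807191
15. interest=⌊807191·164/10000⌋=13237; principal=85838-13237=72601; balance=807191-72601=734590
16. interest=⌊734590·164/10000⌋=12047; principal=85838-12047=73791; balance=734590-73791=660799
17. interest=⌊660799·164/10000⌋=10837; principal=85838-10837=75001; balance=660799-75001=585798
18. interest=⌊585798·164/10000⌋=9607; principal=85838-9607=76231; balance=585798-76231=509567
19. interest=⌊509567·164/10000⌋=8356; principal=85838-8356=77482; balance=509567-77482=432085
20. interest=⌊432085·164/10000⌋=7086; principal=85838-7086=78752; balance=432085-78752=353333
21. interest=⌊353333·164/10000⌋=5794; principal=85838-5794=80044; balance=353333-80044=273289
22. interest=⌊273289·164/10000⌋=4481; principal=85838-4481=81357; balance=273289-81357=191932
23. interest=⌊191932·164/10000⌋=3147; principal=85838-3147=82691; balance=191932-82691=109241
24. interest=⌊109241·164/10000⌋=1791; principal=85838-1791=84047; balance=109241-84047=25194
25. interest=⌊25194·164/10000⌋=413; principal=min(85838-413,25194)=25194; balance=25194-25194=0

1 28024 57814 1650982
2 27076 58762 1592220
3 26112 59726 1532494
4 25132 60706 1471788
5 24137 61701 1410087
6 23125 62713 1347374
7 22096 63742 1283632
8 21051 64787 1218845
9 19989 65849 1152996
10 18909 66929 1086067
11 17811 68027 1018040
12 16695 69143 948897
13 15561 70277 878620
14 14409 71429 807191
15 13237 72601 734590
16 12047 73791 660799
17 10837 75001 585798
18 9607 76231 509567
19 8356 77482 432085
20 7086 78752 353333
21 5794 80044 273289
22 4481 81357 191932
23 3147 82691 109241
24 1791 84047 25194
25 413 25194 0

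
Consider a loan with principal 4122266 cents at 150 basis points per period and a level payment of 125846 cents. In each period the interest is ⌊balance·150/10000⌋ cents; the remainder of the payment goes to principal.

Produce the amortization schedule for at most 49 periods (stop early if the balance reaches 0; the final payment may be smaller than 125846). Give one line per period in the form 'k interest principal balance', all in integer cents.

1. interest=⌊4122266·150/10000⌋=61833; principal=125846-61833=64013; balance=4122266-64013=4058253
2. interest=⌊4058253·150/10000⌋=60873; principal=125846-60873=64973; balance=4058253-64973=3993280
3. interest=⌊3993280·150/10000⌋=59899; principal=125846-59899=65947; balance=3993280-65947=3927333
4. interest=⌊3927333·150/10000⌋=58909; principal=125846-58909=66937; balance=3927333-66937=3860396
5. interest=⌊3860396·150/10000⌋=57905; principal=125846-57905=67941; balance=3860396-67941=3792455
6. interest=⌊3792455·150/10000⌋=56886; principal=125846-56886=68960; balance=3792455-68960=3723495
7. interest=⌊3723495·150/10000⌋=55852; principal=125846-55852=69994; balance=3723495-69994=3653501
8. interest=⌊3653501·150/10000⌋=54802; principal=125846-54802=71044; balance=3653501-71044=3582457
9. interest=⌊3582457·150/10000⌋=53736; principal=125846-53736=72110; balance=3582457-72110=3510347
10. interest=⌊3510347·150/10000⌋=52655; principal=125846-52655=73191; balance=3510347-73191=3437156
11. interest=⌊3437156·150/10000⌋=51557; principal=125846-51557=74289; balance=3437156-74289=3362867
12. interest=⌊3362867·150/10000⌋=50443; principal=125846-50443=75403; balance=3362867-75403=3287464
13. interest=⌊3287464·150/10000⌋=49311; principal=125846-49311=76535; balance=3287464-76535=3210929
14. interest=⌊3210929·150/10000⌋=48163; principal=125846-48163=77683; balance=3210929-77683=3133246
15. interest=⌊3133246·150/10000⌋=46998; principal=125846-46998=78848; balance=3133246-78848=3054398
16. interest=⌊3054398·150/10000⌋=45815; principal=125846-45815=80031; balance=3054398-80031=2974367
17. interest=⌊2974367·150/10000⌋=44615; principal=125846-44615=81231; balance=2974367-81231=2893136
18. interest=⌊2893136·150/10000⌋=43397; principal=125846-43397=82449; balance=2893136-82449=2810687
19. interest=⌊2810687·150/10000⌋=42160; principal=125846-42160=83686; balance=2810687-83686=2727001
20. interest=⌊2727001·150/10000⌋=40905; principal=125846-40905=84941; balance=2727001-84941=2642060
21. interest=⌊2642060·150/10000⌋=39630; principal=125846-39630=86216; balance=2642060-86216=2555844
22. interest=⌊2555844·150/10000⌋=38337; principal=125846-38337=87509; balance=2555844-87509=2468335
23. interest=⌊2468335·150/10000⌋=37025; principal=125846-37025=88821; balance=2468335-88821=2379514
24. interest=⌊2379514·150/10000⌋=35692; principal=125846-35692=90154; balance=2379514-90154=2289360
25. interest=⌊2289360·150/10000⌋=34340; principal=125846-34340=91506; balance=2289360-91506=2197854
26. interest=⌊2197854·150/10000⌋=32967; principal=125846-32967=92879; balance=2197854-92879=2104975
27. interest=⌊2104975·150/10000⌋=31574; principal=125846-31574=94272; balance=2104975-94272=2010703
28. interest=⌊2010703·150/10000⌋=30160; principal=125846-30160=95686; balance=2010703-95686=1915017
29. interest=⌊1915017·150/10000⌋=28725; principal=125846-28725=97121; balance=1915017-97121=1817896
30. interest=⌊1817896·150/10000⌋=27268; principal=125846-27268=98578; balance=1817896-98578=1719318
31. interest=⌊1719318·150/10000⌋=25789; principal=125846-25789=100057; balance=1719318-100057=1619261
32. interest=⌊1619261·150/10000⌋=24288; principal=125846-24288=101558; balance=1619261-101558=1517703
33. interest=⌊1517703·150/10000⌋=22765; principal=125846-22765=103081; balance=1517703-103081=1414622
34. interest=⌊1414622·150/10000⌋=21219; principal=125846-21219=104627; balance=1414622-104627=1309995
35. interest=⌊1309995·150/10000⌋=19649; principal=125846-19649=106197; balance=1309995-106197=1203798
36. interest=⌊1203798·150/10000⌋=18056; principal=125846-18056=107790; balance=1203798-107790=1096008
37. interest=⌊1096008·150/10000⌋=16440; principal=125846-16440=109406; balance=1096008-109406=986602
38. interest=⌊986602·150/10000⌋=14799; principal=125846-14799=111047; balance=986602-111047=875555
39. interest=⌊875555·150/10000⌋=13133; principal=125846-13133=112713; balance=875555-112713=762842
40. interest=⌊762842·150/10000⌋=11442; principal=125846-11442=114404; balance=762842-114404=648438
41. interest=⌊648438·150/10000⌋=9726; principal=125846-9726=116120; balance=648438-116120=532318
42. interest=⌊532318·150/10000⌋=7984; principal=125846-7984=117862; balance=532318-117862=414456
43. interest=⌊414456·150/10000⌋=6216; principal=125846-6216=119630; balance=414456-119630=294826
44. interest=⌊294826·150/10000⌋=4422; principal=125846-4422=121424; balance=294826-121424=173402
45. interest=⌊173402·150/10000⌋=2601; principal=125846-2601=123245; balance=173402-123245=50157
46. interest=⌊50157·150/10000⌋=752; principal=min(125846-752,50157)=50157; balance=50157-50157=0

1 61833 64013 4058253
2 60873 64973 3993280
3 59899 65947 3927333
4 58909 66937 3860396
5 57905 67941 3792455
6 56886 68960 3723495
7 55852 69994 3653501
8 54802 71044 3582457
9 53736 72110 3510347
10 52655 73191 3437156
11 51557 74289 3362867
12 50443 75403 3287464
13 49311 76535 3210929
14 48163 77683 3133246
15 46998 78848 3054398
16 45815 80031 2974367
17 44615 81231 2893136
18 43397 82449 2810687
19 42160 83686 2727001
20 40905 84941 2642060
21 39630 86216 2555844
22 38337 87509 2468335
23 37025 88821 2379514
24 35692 90154 2289360
25 34340 91506 2197854
26 32967 92879 2104975
27 31574 94272 2010703
28 30160 95686 1915017
29 28725 97121 1817896
30 27268 98578 1719318
31 25789 100057 1619261
32 24288 101558 1517703
33 22765 103081 1414622
34 21219 104627 1309995
35 19649 106197 1203798
36 18056 107790 1096008
37 16440 109406 986602
38 14799 111047 875555
39 13133 112713 762842
40 11442 114404 648438
41 9726 116120 532318
42 7984 117862 414456
43 6216 119630 294826
44 4422 121424 173402
45 2601 123245 50157
46 752 50157 0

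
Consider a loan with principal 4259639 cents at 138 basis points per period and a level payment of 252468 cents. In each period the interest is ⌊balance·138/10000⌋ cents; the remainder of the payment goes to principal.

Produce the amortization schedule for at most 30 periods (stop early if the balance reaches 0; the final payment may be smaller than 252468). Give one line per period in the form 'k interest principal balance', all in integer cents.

1. interest=⌊4259639·138/10000⌋=58783; principal=252468-58783=193685; balance=4259639-193685=4065954
2. interest=⌊4065954·138/10000⌋=56110; principal=252468-56110=196358; balance=4065954-196358=3869596
3. interest=⌊3869596·138/10000⌋=53400; principal=252468-53400=199068; balance=3869596-199068=3670528
4. interest=⌊3670528·138/10000⌋=50653; principal=252468-50653=201815; balance=3670528-201815=3468713
5. interest=⌊3468713·138/10000⌋=47868; principal=252468-47868=204600; balance=3468713-204600=3264113
6. interest=⌊3264113·138/10000⌋=45044; principal=252468-45044=207424; balance=3264113-207424=3056689
7. interest=⌊3056689·138/10000⌋=42182; principal=252468-42182=210286; balance=3056689-210286=2846403
8. interest=⌊2846403·138/10000⌋=39280; principal=252468-39280=213188; balance=2846403-213188=2633215
9. interest=⌊2633215·138/10000⌋=36338; principal=252468-36338=216130; balance=2633215-216130=2417085
10. interest=⌊2417085·138/10000⌋=33355; principal=252468-33355=219113; balance=2417085-219113=2197972
11. interest=⌊2197972·138/10000⌋=30332; principal=252468-30332=222136; balance=2197972-222136=1975836
12. interest=⌊1975836·138/10000⌋=27266; principal=252468-27266=225202; balance=1975836-225202=1750634
13. interest=⌊1750634·138/10000⌋=24158; principal=252468-24158=228310; balance=1750634-228310=1522324
14. interest=⌊1522324·138/10000⌋=21008; principal=252468-21008=231460; balance=1522324-231460=1290864
15. interest=⌊1290864·138/10000⌋=17813; principal=252468-17813=234655; balance=1290864-234655=1056209
16. interest=⌊1056209·138/10000⌋=14575; principal=252468-14575=237893; balance=1056209-237893=818316
17. interest=⌊818316·138/10000⌋=11292; principal=252468-11292=241176; balance=818316-241176=577140
18. interest=⌊577140·138/10000⌋=7964; principal=252468-7964=244504; balance=577140-244504=332636
19. interest=⌊332636·138/10000⌋=4590; principal=252468-4590=247878; balance=332636-247878=84758
20. interest=⌊84758·138/10000⌋=1169; principal=min(252468-1169,84758)=84758; balance=84758-84758=0

1 58783 193685 4065954
2 56110 196358 3869596
3 53400 199068 3670528
4 50653 201815 3468713
5 47868 204600 3264113
6 45044 207424 3056689
7 42182 210286 2846403
8 39280 213188 2633215
9 36338 216130 2417085
10 33355 219113 2197972
11 30332 222136 1975836
12 27266 225202 1750634
13 24158 228310 1522324
14 21008 231460 1290864
15 17813 234655 1056209
16 14575 237893 818316
17 11292 241176 577140
18 7964 244504 332636
19 4590 247878 84758
20 1169 84758 0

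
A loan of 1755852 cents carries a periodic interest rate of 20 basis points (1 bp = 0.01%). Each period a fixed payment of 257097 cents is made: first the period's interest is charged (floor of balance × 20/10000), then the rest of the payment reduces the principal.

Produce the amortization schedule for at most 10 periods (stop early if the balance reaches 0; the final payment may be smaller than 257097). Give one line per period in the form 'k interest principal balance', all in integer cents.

1. interest=⌊1755852·20/10000⌋=3511; principal=257097-3511=253586; balance=1755852-253586=1502266
2. interest=⌊1502266·20/10000⌋=3004; principal=257097-3004=254093; balance=1502266-254093=1248173
3. interest=⌊1248173·20/10000⌋=2496; principal=257097-2496=254601; balance=1248173-254601=993572
4. interest=⌊993572·20/10000⌋=1987; principal=257097-1987=255110; balance=993572-255110=738462
5. interest=⌊738462·20/10000⌋=1476; principal=257097-1476=255621; balance=738462-255621=482841
6. interest=⌊482841·20/10000⌋=965; principal=257097-965=256132; balance=482841-256132=226709
7. interest=⌊226709·20/10000⌋=453; principal=min(257097-453,226709)=226709; balance=226709-226709=0

1 3511 253586 1502266
2 3004 254093 1248173
3 2496 254601 993572
4 1987 255110 738462
5 1476 255621 482841
6 965 256132 226709
7 453 226709 0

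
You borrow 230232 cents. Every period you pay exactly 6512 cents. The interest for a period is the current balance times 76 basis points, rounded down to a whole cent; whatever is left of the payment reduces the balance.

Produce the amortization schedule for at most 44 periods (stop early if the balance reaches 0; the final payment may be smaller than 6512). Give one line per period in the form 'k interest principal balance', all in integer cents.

1 1749 4763 225469
2 1713 4799 220670
3 1677 4835 215835
4 1640 4872 210963
5 1603 4909 206054
6 1566 4946 201108
7 1528 4984 196124
8 1490 5022 191102
9 1452 5060 186042
10 1413 5099 180943
11 1375 5137 175806
12 1336 5176 170630
13 1296 5216 165414
14 1257 5255 160159
15 1217 5295 154864
16 1176 5336 149528
17 1136 5376 144152
18 1095 5417 138735
19 1054 5458 133277
20 1012 5500 127777
21 971 5541 122236
22 928 5584 116652
23 886 5626 111026
24 843 5669 105357
25 800 5712 99645
26 757 5755 93890
27 713 5799 88091
28 669 5843 82248
29 625 5887 76361
30 580 5932 70429
31 535 5977 64452
32 489 6023 58429
33 444 6068 52361
34 397 6115 46246
35 351 6161 40085
36 304 6208 33877
37 257 6255 27622
38 209 6303 21319
39 162 6350 14969
40 113 6399 8570
41 65 6447 2123
42 16 2123 0

1. interest=⌊230232·76/10000⌋=1749; principal=6512-1749=4763; balance=230232-4763=225469
2. interest=⌊225469·76/10000⌋=1713; principal=6512-1713=4799; balance=225469-4799=220670
3. interest=⌊220670·76/10000⌋=1677; principal=6512-1677=4835; balance=220670-4835=215835
4. interest=⌊215835·76/10000⌋=1640; principal=6512-1640=4872; balance=215835-4872=210963
5. interest=⌊210963·76/10000⌋=1603; principal=6512-1603=4909; balance=210963-4909=206054
6. interest=⌊206054·76/10000⌋=1566; principal=6512-1566=4946; balance=206054-4946=201108
7. interest=⌊201108·76/10000⌋=1528; principal=6512-1528=4984; balance=201108-4984=196124
8. interest=⌊196124·76/10000⌋=1490; principal=6512-1490=5022; balance=196124-5022=191102
9. interest=⌊191102·76/10000⌋=1452; principal=6512-1452=5060; balance=191102-5060=186042
10. interest=⌊186042·76/10000⌋=1413; principal=6512-1413=5099; balance=186042-5099=180943
11. interest=⌊180943·76/10000⌋=1375; principal=6512-1375=5137; balance=180943-5137=175806
12. interest=⌊175806·76/10000⌋=1336; principal=6512-1336=5176; balance=175806-5176=170630
13. interest=⌊170630·76/10000⌋=1296; principal=6512-1296=5216; balance=170630-5216=165414
14. interest=⌊165414·76/10000⌋=1257; principal=6512-1257=5255; balance=165414-5255=160159
15. interest=⌊160159·76/10000⌋=1217; principal=6512-1217=5295; balance=160159-5295=154864
16. interest=⌊154864·76/10000⌋=1176; principal=6512-1176=5336; balance=154864-5336=149528
17. interest=⌊149528·76/10000⌋=1136; principal=6512-1136=5376; balance=149528-5376=144152
18. interest=⌊144152·76/10000⌋=1095; principal=6512-1095=5417; balance=144152-5417=138735
19. interest=⌊138735·76/10000⌋=1054; principal=6512-1054=5458; balance=138735-5458=133277
20. interest=⌊133277·76/10000⌋=1012; principal=6512-1012=5500; balance=133277-5500=127777
21. interest=⌊127777·76/10000⌋=971; principal=6512-971=5541; balance=127777-5541=122236
22. interest=⌊122236·76/10000⌋=928; principal=6512-928=5584; balance=122236-5584=116652
23. interest=⌊116652·76/10000⌋=886; principal=6512-886=5626; balance=116652-5626=111026
24. interest=⌊111026·76/10000⌋=843; principal=6512-843=5669; balance=111026-5669=105357
25. interest=⌊105357·76/10000⌋=800; principal=6512-800=5712; balance=105357-5712=99645
26. interest=⌊99645·76/10000⌋=757; principal=6512-757=5755; balance=99645-5755=93890
27. interest=⌊93890·76/10000⌋=713; principal=6512-713=5799; balance=93890-5799=88091
28. interest=⌊88091·76/10000⌋=669; principal=6512-669=5843; balance=88091-5843=82248
29. interest=⌊82248·76/10000⌋=625; principal=6512-625=5887; balance=82248-5887=76361
30. interest=⌊76361·76/10000⌋=580; principal=6512-580=5932; balance=76361-5932=70429
31. interest=⌊70429·76/10000⌋=535; principal=6512-535=5977; balance=70429-5977=64452
32. interest=⌊64452·76/10000⌋=489; principal=6512-489=6023; balance=64452-6023=58429
33. interest=⌊58429·76/10000⌋=444; principal=6512-444=6068; balance=58429-6068=52361
34. interest=⌊52361·76/10000⌋=397; principal=6512-397=6115; balance=52361-6115=46246
35. interest=⌊46246·76/10000⌋=351; principal=6512-351=6161; balance=46246-6161=40085
36. interest=⌊40085·76/10000⌋=304; principal=6512-304=6208; balance=40085-6208=33877
37. interest=⌊33877·76/10000⌋=257; principal=6512-257=6255; balance=33877-6255=27622
38. interest=⌊27622·76/10000⌋=209; principal=6512-209=6303; balance=27622-6303=21319
39. interest=⌊21319·76/10000⌋=162; principal=6512-162=6350; balance=21319-6350=14969
40. interest=⌊14969·76/10000⌋=113; principal=6512-113=6399; balance=14969-6399=8570
41. interest=⌊8570·76/10000⌋=65; principal=6512-65=6447; balance=8570-6447=2123
42. interest=⌊2123·76/10000⌋=16; principal=min(6512-16,2123)=2123; balance=2123-2123=0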